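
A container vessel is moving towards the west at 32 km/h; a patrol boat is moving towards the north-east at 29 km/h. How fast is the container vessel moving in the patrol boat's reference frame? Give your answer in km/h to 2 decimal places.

Taking east as x and north as y: container vessel velocity = (-32.000, 0.000) km/h; patrol boat velocity = (20.506, 20.506) km/h.
Velocity of container vessel relative to patrol boat = (-32.000, 0.000) − (20.506, 20.506) = (-52.506, -20.506) km/h.
Magnitude = |(-52.506, -20.506)| = 56.368 km/h.

56.37 km/h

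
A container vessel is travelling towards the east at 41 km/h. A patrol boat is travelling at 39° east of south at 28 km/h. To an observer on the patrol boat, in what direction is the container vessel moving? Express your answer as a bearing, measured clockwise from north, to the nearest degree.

047°

Taking east as x and north as y: container vessel velocity = (41.000, 0.000) km/h; patrol boat velocity = (17.621, -21.760) km/h.
Velocity of container vessel relative to patrol boat = (41.000, 0.000) − (17.621, -21.760) = (23.379, 21.760) km/h.
Bearing = atan2(23.38, 21.76) = 47.05° clockwise from north.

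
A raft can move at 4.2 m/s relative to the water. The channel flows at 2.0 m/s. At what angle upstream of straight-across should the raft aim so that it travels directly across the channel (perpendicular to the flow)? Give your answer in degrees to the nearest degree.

28°

To cancel the current, the upstream component of the raft's velocity must equal the flow: 4.2 sin θ = 2.0.
sin θ = 2.0 / 4.2 = 0.4762.
θ = arcsin(0.4762) = 28.437°.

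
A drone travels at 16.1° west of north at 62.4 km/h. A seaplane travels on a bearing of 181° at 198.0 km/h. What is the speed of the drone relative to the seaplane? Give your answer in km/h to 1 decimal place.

258.3 km/h

Taking east as x and north as y: drone velocity = (-17.304, 59.953) km/h; seaplane velocity = (-3.456, -197.970) km/h.
Velocity of drone relative to seaplane = (-17.304, 59.953) − (-3.456, -197.970) = (-13.849, 257.922) km/h.
Magnitude = |(-13.849, 257.922)| = 258.294 km/h.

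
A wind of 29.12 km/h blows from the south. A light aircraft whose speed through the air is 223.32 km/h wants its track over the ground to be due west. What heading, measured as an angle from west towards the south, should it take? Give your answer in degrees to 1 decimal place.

7.5°

The wind pushes perpendicular to the desired track; the heading must have a component into the wind equal to 29.12 km/h: 223.32 sin θ = 29.12.
sin θ = 0.1304, so θ = 7.492°.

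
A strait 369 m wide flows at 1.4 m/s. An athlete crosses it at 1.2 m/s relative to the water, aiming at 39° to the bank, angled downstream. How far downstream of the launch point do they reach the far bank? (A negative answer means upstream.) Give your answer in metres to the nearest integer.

1140 m

Perpendicular speed = 0.755 m/s; crossing time = 369 / 0.755 = 488.622 s.
Net downstream speed = 2.333 m/s.
Drift = 2.333 × 488.622 = 1139.748 m (downstream).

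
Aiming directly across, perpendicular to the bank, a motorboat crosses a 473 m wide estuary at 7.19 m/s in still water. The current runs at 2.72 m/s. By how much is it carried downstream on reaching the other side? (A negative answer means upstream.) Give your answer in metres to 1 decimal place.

Perpendicular speed = 7.190 m/s; crossing time = 473 / 7.190 = 65.786 s.
Net downstream speed = 2.720 m/s.
Drift = 2.720 × 65.786 = 178.937 m (downstream).

178.9 m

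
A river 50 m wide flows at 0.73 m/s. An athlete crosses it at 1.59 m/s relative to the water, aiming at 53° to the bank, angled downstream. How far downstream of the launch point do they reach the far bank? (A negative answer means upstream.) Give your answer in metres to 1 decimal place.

Perpendicular speed = 1.270 m/s; crossing time = 50 / 1.270 = 39.375 s.
Net downstream speed = 1.687 m/s.
Drift = 1.687 × 39.375 = 66.422 m (downstream).

66.4 m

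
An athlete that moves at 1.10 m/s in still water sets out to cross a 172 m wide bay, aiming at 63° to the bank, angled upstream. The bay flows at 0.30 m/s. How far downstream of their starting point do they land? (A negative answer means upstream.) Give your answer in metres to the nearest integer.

-35 m

Perpendicular speed = 0.980 m/s; crossing time = 172 / 0.980 = 175.491 s.
Net downstream speed = -0.199 m/s.
Drift = -0.199 × 175.491 = -34.991 m (upstream).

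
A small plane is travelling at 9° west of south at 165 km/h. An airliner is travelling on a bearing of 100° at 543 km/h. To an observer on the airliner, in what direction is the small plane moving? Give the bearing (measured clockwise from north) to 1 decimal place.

263.0°

Taking east as x and north as y: small plane velocity = (-25.812, -162.969) km/h; airliner velocity = (534.751, -94.291) km/h.
Velocity of small plane relative to airliner = (-25.812, -162.969) − (534.751, -94.291) = (-560.562, -68.678) km/h.
Bearing = atan2(-560.56, -68.68) = 263.02° clockwise from north.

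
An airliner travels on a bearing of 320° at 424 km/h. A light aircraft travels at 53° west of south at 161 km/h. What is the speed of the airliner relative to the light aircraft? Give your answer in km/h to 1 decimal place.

445.6 km/h

Taking east as x and north as y: airliner velocity = (-272.542, 324.803) km/h; light aircraft velocity = (-128.580, -96.892) km/h.
Velocity of airliner relative to light aircraft = (-272.542, 324.803) − (-128.580, -96.892) = (-143.962, 421.695) km/h.
Magnitude = |(-143.962, 421.695)| = 445.591 km/h.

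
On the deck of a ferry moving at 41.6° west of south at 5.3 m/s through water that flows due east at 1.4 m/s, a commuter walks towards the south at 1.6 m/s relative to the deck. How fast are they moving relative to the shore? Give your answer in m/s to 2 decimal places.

5.95 m/s

In east/north components (m/s): commuter relative to ferry = (0.000, -1.600); ferry relative to water = (-3.519, -3.963); water relative to ground = (1.400, 0.000).
Sum = (-2.119, -5.563) m/s.
Speed = |(-2.119, -5.563)| = 5.953 m/s.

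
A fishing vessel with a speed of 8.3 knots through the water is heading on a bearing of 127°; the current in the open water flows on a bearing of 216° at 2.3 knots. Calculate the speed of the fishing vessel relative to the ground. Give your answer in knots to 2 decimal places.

Taking east as x and north as y: velocity relative to the water = (6.629, -4.995) knots; the water relative to ground = (-1.352, -1.861) knots.
Velocity relative to ground = (6.629, -4.995) + (-1.352, -1.861) = (5.277, -6.856) knots.
Speed = |(5.277, -6.856)| = 8.651 knots.

8.65 knots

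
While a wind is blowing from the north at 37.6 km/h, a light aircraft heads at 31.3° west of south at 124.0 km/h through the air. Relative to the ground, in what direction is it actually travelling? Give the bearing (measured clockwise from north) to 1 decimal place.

204.2°

Taking east as x and north as y: velocity relative to the air = (-64.420, -105.953) km/h; the air relative to ground = (0.000, -37.600) km/h.
Velocity relative to ground = (-64.420, -105.953) + (0.000, -37.600) = (-64.420, -143.553) km/h.
Bearing = atan2(-64.42, -143.55) = 204.17° clockwise from north.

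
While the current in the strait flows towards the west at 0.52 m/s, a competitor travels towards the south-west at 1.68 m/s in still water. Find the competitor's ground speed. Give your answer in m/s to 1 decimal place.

2.1 m/s

Taking east as x and north as y: velocity relative to the water = (-1.188, -1.188) m/s; the water relative to ground = (-0.520, 0.000) m/s.
Velocity relative to ground = (-1.188, -1.188) + (-0.520, 0.000) = (-1.708, -1.188) m/s.
Speed = |(-1.708, -1.188)| = 2.080 m/s.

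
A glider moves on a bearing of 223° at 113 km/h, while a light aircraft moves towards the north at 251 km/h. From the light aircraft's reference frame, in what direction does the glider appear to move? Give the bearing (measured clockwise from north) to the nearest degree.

Taking east as x and north as y: glider velocity = (-77.066, -82.643) km/h; light aircraft velocity = (0.000, 251.000) km/h.
Velocity of glider relative to light aircraft = (-77.066, -82.643) − (0.000, 251.000) = (-77.066, -333.643) km/h.
Bearing = atan2(-77.07, -333.64) = 193.01° clockwise from north.

193°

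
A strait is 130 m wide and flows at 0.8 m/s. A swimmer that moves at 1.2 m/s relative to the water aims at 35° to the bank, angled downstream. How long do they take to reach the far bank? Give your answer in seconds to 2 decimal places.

The component of the swimmer's velocity perpendicular to the bank is 1.2 × sin 35° = 0.688 m/s.
Only the cross-stream component determines the crossing time; the current contributes nothing perpendicular to the bank.
Time = 130 / 0.688 = 188.873 s.

188.87 s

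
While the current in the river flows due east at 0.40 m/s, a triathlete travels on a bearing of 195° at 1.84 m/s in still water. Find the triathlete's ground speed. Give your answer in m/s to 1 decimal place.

1.8 m/s

Taking east as x and north as y: velocity relative to the water = (-0.476, -1.777) m/s; the water relative to ground = (0.400, 0.000) m/s.
Velocity relative to ground = (-0.476, -1.777) + (0.400, 0.000) = (-0.076, -1.777) m/s.
Speed = |(-0.076, -1.777)| = 1.779 m/s.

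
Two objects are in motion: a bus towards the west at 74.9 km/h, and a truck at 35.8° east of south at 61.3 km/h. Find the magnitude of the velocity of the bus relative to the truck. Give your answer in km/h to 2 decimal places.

Taking east as x and north as y: bus velocity = (-74.900, 0.000) km/h; truck velocity = (35.858, -49.718) km/h.
Velocity of bus relative to truck = (-74.900, 0.000) − (35.858, -49.718) = (-110.758, 49.718) km/h.
Magnitude = |(-110.758, 49.718)| = 121.405 km/h.

121.41 km/h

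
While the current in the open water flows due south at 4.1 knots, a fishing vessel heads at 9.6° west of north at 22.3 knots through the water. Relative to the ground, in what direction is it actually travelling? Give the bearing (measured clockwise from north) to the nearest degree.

Taking east as x and north as y: velocity relative to the water = (-3.719, 21.988) knots; the water relative to ground = (0.000, -4.100) knots.
Velocity relative to ground = (-3.719, 21.988) + (0.000, -4.100) = (-3.719, 17.888) knots.
Bearing = atan2(-3.72, 17.89) = 348.26° clockwise from north.

348°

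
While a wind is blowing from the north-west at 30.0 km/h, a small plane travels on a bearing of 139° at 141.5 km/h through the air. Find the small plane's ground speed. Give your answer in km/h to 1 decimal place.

Taking east as x and north as y: velocity relative to the air = (92.832, -106.791) km/h; the air relative to ground = (21.213, -21.213) km/h.
Velocity relative to ground = (92.832, -106.791) + (21.213, -21.213) = (114.046, -128.005) km/h.
Speed = |(114.046, -128.005)| = 171.440 km/h.

171.4 km/h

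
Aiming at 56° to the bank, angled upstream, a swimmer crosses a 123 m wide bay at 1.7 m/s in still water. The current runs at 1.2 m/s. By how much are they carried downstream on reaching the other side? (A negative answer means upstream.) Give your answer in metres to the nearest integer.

Perpendicular speed = 1.409 m/s; crossing time = 123 / 1.409 = 87.273 s.
Net downstream speed = 0.249 m/s.
Drift = 0.249 × 87.273 = 21.764 m (downstream).

22 m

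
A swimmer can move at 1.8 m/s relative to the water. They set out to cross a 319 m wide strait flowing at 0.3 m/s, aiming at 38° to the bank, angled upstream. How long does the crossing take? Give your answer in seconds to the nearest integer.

288 s

The component of the swimmer's velocity perpendicular to the bank is 1.8 × sin 38° = 1.108 m/s.
The current is parallel to the bank, so it does not affect the crossing time.
Time = 319 / 1.108 = 287.857 s.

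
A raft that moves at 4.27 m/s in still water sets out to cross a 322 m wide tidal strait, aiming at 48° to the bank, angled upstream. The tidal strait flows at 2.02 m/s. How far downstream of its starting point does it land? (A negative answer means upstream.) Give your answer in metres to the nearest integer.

Perpendicular speed = 3.173 m/s; crossing time = 322 / 3.173 = 101.474 s.
Net downstream speed = -0.837 m/s.
Drift = -0.837 × 101.474 = -84.953 m (upstream).

-85 m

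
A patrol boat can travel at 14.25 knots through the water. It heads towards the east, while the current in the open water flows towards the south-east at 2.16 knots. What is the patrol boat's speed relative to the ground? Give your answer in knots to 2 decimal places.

Taking east as x and north as y: velocity relative to the water = (14.250, 0.000) knots; the water relative to ground = (1.527, -1.527) knots.
Velocity relative to ground = (14.250, 0.000) + (1.527, -1.527) = (15.777, -1.527) knots.
Speed = |(15.777, -1.527)| = 15.851 knots.

15.85 knots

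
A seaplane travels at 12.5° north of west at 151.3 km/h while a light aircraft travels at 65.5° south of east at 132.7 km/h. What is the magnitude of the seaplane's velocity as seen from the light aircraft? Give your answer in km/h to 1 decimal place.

Taking east as x and north as y: seaplane velocity = (-147.714, 32.747) km/h; light aircraft velocity = (55.030, -120.752) km/h.
Velocity of seaplane relative to light aircraft = (-147.714, 32.747) − (55.030, -120.752) = (-202.743, 153.499) km/h.
Magnitude = |(-202.743, 153.499)| = 254.297 km/h.

254.3 km/h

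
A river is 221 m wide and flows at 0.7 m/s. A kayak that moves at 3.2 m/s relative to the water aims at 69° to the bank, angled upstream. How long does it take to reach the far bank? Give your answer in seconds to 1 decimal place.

The component of the kayak's velocity perpendicular to the bank is 3.2 × sin 69° = 2.987 m/s.
Only the cross-stream component determines the crossing time; the current contributes nothing perpendicular to the bank.
Time = 221 / 2.987 = 73.976 s.

74.0 s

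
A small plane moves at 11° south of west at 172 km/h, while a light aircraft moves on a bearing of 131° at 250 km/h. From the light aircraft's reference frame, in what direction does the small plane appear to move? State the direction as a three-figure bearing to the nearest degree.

Taking east as x and north as y: small plane velocity = (-168.840, -32.819) km/h; light aircraft velocity = (188.677, -164.015) km/h.
Velocity of small plane relative to light aircraft = (-168.840, -32.819) − (188.677, -164.015) = (-357.517, 131.196) km/h.
Bearing = atan2(-357.52, 131.20) = 290.15° clockwise from north.

290°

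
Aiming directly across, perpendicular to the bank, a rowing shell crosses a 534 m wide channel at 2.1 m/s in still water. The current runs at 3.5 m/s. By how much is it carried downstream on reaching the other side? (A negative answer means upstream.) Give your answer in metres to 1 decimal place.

890.0 m

Perpendicular speed = 2.100 m/s; crossing time = 534 / 2.100 = 254.286 s.
Net downstream speed = 3.500 m/s.
Drift = 3.500 × 254.286 = 890.000 m (downstream).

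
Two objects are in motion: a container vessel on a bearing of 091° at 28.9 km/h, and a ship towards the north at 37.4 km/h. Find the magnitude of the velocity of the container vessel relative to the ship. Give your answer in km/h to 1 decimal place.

47.7 km/h

Taking east as x and north as y: container vessel velocity = (28.896, -0.504) km/h; ship velocity = (0.000, 37.400) km/h.
Velocity of container vessel relative to ship = (28.896, -0.504) − (0.000, 37.400) = (28.896, -37.904) km/h.
Magnitude = |(28.896, -37.904)| = 47.662 km/h.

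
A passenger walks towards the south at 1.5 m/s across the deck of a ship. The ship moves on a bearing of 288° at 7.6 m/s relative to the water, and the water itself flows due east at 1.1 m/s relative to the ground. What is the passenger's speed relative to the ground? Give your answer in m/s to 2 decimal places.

6.19 m/s

In east/north components (m/s): passenger relative to ship = (0.000, -1.500); ship relative to water = (-7.228, 2.349); water relative to ground = (1.100, 0.000).
Sum = (-6.128, 0.849) m/s.
Speed = |(-6.128, 0.849)| = 6.186 m/s.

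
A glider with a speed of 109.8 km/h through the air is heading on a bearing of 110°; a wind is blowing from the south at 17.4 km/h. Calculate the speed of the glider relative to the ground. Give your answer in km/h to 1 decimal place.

105.1 km/h

Taking east as x and north as y: velocity relative to the air = (103.178, -37.554) km/h; the air relative to ground = (0.000, 17.400) km/h.
Velocity relative to ground = (103.178, -37.554) + (0.000, 17.400) = (103.178, -20.154) km/h.
Speed = |(103.178, -20.154)| = 105.128 km/h.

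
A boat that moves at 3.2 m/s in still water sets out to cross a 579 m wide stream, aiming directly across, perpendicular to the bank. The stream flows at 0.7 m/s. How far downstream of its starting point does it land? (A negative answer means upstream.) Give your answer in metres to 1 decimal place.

Perpendicular speed = 3.200 m/s; crossing time = 579 / 3.200 = 180.938 s.
Net downstream speed = 0.700 m/s.
Drift = 0.700 × 180.938 = 126.656 m (downstream).

126.7 m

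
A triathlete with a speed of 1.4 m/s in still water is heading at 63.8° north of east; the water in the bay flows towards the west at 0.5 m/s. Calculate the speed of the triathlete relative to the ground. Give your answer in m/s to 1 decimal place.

Taking east as x and north as y: velocity relative to the water = (0.618, 1.256) m/s; the water relative to ground = (-0.500, 0.000) m/s.
Velocity relative to ground = (0.618, 1.256) + (-0.500, 0.000) = (0.118, 1.256) m/s.
Speed = |(0.118, 1.256)| = 1.262 m/s.

1.3 m/s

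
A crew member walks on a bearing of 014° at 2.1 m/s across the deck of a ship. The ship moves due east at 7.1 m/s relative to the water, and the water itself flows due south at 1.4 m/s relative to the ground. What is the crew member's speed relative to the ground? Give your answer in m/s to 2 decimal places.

7.63 m/s

In east/north components (m/s): crew member relative to ship = (0.508, 2.038); ship relative to water = (7.100, 0.000); water relative to ground = (0.000, -1.400).
Sum = (7.608, 0.638) m/s.
Speed = |(7.608, 0.638)| = 7.635 m/s.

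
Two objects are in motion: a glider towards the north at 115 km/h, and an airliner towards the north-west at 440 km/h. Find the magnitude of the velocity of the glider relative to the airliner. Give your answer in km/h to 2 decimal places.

367.78 km/h

Taking east as x and north as y: glider velocity = (0.000, 115.000) km/h; airliner velocity = (-311.127, 311.127) km/h.
Velocity of glider relative to airliner = (0.000, 115.000) − (-311.127, 311.127) = (311.127, -196.127) km/h.
Magnitude = |(311.127, -196.127)| = 367.785 km/h.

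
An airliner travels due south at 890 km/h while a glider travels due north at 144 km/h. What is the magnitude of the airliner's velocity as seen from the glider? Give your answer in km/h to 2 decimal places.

1034.00 km/h

Taking east as x and north as y: airliner velocity = (0.000, -890.000) km/h; glider velocity = (0.000, 144.000) km/h.
Velocity of airliner relative to glider = (0.000, -890.000) − (0.000, 144.000) = (0.000, -1034.000) km/h.
Magnitude = |(0.000, -1034.000)| = 1034.000 km/h.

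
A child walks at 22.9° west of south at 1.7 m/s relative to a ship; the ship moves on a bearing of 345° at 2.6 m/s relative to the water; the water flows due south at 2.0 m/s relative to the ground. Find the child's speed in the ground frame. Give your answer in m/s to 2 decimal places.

In east/north components (m/s): child relative to ship = (-0.662, -1.566); ship relative to water = (-0.673, 2.511); water relative to ground = (0.000, -2.000).
Sum = (-1.334, -1.055) m/s.
Speed = |(-1.334, -1.055)| = 1.701 m/s.

1.70 m/s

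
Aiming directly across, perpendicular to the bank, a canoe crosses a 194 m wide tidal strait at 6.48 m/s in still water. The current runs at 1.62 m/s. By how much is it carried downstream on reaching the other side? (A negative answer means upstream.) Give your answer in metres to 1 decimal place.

48.5 m

Perpendicular speed = 6.480 m/s; crossing time = 194 / 6.480 = 29.938 s.
Net downstream speed = 1.620 m/s.
Drift = 1.620 × 29.938 = 48.500 m (downstream).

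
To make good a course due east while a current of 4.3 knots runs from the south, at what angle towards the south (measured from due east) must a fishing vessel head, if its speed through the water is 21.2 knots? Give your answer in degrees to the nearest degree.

The current pushes perpendicular to the desired track; the heading must have a component into the current equal to 4.3 knots: 21.2 sin θ = 4.3.
sin θ = 0.2028, so θ = 11.703°.

12°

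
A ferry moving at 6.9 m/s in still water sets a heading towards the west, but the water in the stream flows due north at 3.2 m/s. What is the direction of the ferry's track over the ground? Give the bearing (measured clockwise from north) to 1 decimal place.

294.9°

Taking east as x and north as y: velocity relative to the water = (-6.900, 0.000) m/s; the water relative to ground = (0.000, 3.200) m/s.
Velocity relative to ground = (-6.900, 0.000) + (0.000, 3.200) = (-6.900, 3.200) m/s.
Bearing = atan2(-6.90, 3.20) = 294.88° clockwise from north.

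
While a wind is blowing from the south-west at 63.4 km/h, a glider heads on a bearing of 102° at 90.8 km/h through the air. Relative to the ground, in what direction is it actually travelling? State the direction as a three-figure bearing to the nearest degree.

079°

Taking east as x and north as y: velocity relative to the air = (88.816, -18.878) km/h; the air relative to ground = (44.831, 44.831) km/h.
Velocity relative to ground = (88.816, -18.878) + (44.831, 44.831) = (133.646, 25.952) km/h.
Bearing = atan2(133.65, 25.95) = 79.01° clockwise from north.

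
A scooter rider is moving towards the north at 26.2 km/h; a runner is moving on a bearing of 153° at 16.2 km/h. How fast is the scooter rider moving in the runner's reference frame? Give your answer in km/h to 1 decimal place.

Taking east as x and north as y: scooter rider velocity = (0.000, 26.200) km/h; runner velocity = (7.355, -14.434) km/h.
Velocity of scooter rider relative to runner = (0.000, 26.200) − (7.355, -14.434) = (-7.355, 40.634) km/h.
Magnitude = |(-7.355, 40.634)| = 41.295 km/h.

41.3 km/h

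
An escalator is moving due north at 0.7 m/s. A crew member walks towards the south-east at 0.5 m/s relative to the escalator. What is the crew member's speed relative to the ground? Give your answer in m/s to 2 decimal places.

Taking east as x and north as y: escalator velocity = (0.000, 0.700) m/s; crew member velocity relative to escalator = (0.354, -0.354) m/s.
Velocity relative to ground = (0.000, 0.700) + (0.354, -0.354) = (0.354, 0.346) m/s.
Speed = |(0.354, 0.346)| = 0.495 m/s.

0.50 m/s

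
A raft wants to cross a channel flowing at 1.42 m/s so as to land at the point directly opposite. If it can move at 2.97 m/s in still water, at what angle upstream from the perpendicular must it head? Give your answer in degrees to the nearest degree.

To cancel the current, the upstream component of the raft's velocity must equal the flow: 2.97 sin θ = 1.42.
sin θ = 1.42 / 2.97 = 0.4781.
θ = arcsin(0.4781) = 28.562°.

29°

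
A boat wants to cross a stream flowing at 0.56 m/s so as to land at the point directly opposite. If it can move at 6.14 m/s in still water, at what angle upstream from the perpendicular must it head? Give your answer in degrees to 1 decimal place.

5.2°

To cancel the current, the upstream component of the boat's velocity must equal the flow: 6.14 sin θ = 0.56.
sin θ = 0.56 / 6.14 = 0.0912.
θ = arcsin(0.0912) = 5.233°.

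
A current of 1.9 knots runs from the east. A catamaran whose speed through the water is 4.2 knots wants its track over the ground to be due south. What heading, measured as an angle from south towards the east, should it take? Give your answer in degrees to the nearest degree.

27°

The current pushes perpendicular to the desired track; the heading must have a component into the current equal to 1.9 knots: 4.2 sin θ = 1.9.
sin θ = 0.4524, so θ = 26.897°.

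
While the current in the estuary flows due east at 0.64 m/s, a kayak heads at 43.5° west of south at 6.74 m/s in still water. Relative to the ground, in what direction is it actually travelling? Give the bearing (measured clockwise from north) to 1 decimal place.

Taking east as x and north as y: velocity relative to the water = (-4.640, -4.889) m/s; the water relative to ground = (0.640, 0.000) m/s.
Velocity relative to ground = (-4.640, -4.889) + (0.640, 0.000) = (-4.000, -4.889) m/s.
Bearing = atan2(-4.00, -4.89) = 219.29° clockwise from north.

219.3°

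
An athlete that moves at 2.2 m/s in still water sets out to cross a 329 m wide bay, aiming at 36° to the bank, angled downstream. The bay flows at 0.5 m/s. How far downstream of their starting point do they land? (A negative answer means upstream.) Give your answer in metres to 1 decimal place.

Perpendicular speed = 1.293 m/s; crossing time = 329 / 1.293 = 254.422 s.
Net downstream speed = 2.280 m/s.
Drift = 2.280 × 254.422 = 580.041 m (downstream).

580.0 m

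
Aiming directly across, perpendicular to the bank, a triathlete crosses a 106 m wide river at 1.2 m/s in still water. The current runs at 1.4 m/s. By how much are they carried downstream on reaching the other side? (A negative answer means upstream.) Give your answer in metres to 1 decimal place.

Perpendicular speed = 1.200 m/s; crossing time = 106 / 1.200 = 88.333 s.
Net downstream speed = 1.400 m/s.
Drift = 1.400 × 88.333 = 123.667 m (downstream).

123.7 m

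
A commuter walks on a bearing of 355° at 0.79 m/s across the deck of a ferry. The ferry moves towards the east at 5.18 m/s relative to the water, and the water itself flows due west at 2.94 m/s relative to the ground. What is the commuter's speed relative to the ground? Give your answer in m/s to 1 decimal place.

2.3 m/s

In east/north components (m/s): commuter relative to ferry = (-0.069, 0.787); ferry relative to water = (5.180, 0.000); water relative to ground = (-2.940, 0.000).
Sum = (2.171, 0.787) m/s.
Speed = |(2.171, 0.787)| = 2.309 m/s.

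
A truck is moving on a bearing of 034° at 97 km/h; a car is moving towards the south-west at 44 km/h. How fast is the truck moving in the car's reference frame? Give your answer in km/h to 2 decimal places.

Taking east as x and north as y: truck velocity = (54.242, 80.417) km/h; car velocity = (-31.113, -31.113) km/h.
Velocity of truck relative to car = (54.242, 80.417) − (-31.113, -31.113) = (85.354, 111.529) km/h.
Magnitude = |(85.354, 111.529)| = 140.443 km/h.

140.44 km/h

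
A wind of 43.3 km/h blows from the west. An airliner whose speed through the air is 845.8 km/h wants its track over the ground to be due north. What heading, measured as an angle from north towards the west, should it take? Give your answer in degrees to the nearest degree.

3°

The wind pushes perpendicular to the desired track; the heading must have a component into the wind equal to 43.3 km/h: 845.8 sin θ = 43.3.
sin θ = 0.0512, so θ = 2.934°.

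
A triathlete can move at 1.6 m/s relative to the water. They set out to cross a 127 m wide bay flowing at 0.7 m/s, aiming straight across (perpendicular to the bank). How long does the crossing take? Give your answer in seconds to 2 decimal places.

79.38 s

The component of the triathlete's velocity perpendicular to the bank is 1.6 m/s.
The current is parallel to the bank, so it does not affect the crossing time.
Time = 127 / 1.600 = 79.375 s.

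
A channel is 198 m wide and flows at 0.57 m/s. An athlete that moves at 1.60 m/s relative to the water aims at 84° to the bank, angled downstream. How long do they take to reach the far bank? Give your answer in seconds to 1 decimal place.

124.4 s

The component of the athlete's velocity perpendicular to the bank is 1.60 × sin 84° = 1.591 m/s.
The current is parallel to the bank, so it does not affect the crossing time.
Time = 198 / 1.591 = 124.432 s.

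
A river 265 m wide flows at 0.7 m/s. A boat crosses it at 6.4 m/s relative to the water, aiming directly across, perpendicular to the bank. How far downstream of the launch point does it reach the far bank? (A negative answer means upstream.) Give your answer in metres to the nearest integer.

Perpendicular speed = 6.400 m/s; crossing time = 265 / 6.400 = 41.406 s.
Net downstream speed = 0.700 m/s.
Drift = 0.700 × 41.406 = 28.984 m (downstream).

29 m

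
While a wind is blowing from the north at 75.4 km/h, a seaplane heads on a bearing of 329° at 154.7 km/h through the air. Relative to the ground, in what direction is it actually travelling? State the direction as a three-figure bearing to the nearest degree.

306°

Taking east as x and north as y: velocity relative to the air = (-79.676, 132.604) km/h; the air relative to ground = (0.000, -75.400) km/h.
Velocity relative to ground = (-79.676, 132.604) + (0.000, -75.400) = (-79.676, 57.204) km/h.
Bearing = atan2(-79.68, 57.20) = 305.68° clockwise from north.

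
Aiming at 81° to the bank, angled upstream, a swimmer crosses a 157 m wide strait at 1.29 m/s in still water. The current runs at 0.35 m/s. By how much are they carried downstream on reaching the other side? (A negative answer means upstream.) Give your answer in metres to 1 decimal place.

18.3 m

Perpendicular speed = 1.274 m/s; crossing time = 157 / 1.274 = 123.222 s.
Net downstream speed = 0.148 m/s.
Drift = 0.148 × 123.222 = 18.262 m (downstream).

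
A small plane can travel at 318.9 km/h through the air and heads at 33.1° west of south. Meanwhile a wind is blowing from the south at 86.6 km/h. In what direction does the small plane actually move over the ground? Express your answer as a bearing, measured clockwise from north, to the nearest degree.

224°

Taking east as x and north as y: velocity relative to the air = (-174.152, -267.148) km/h; the air relative to ground = (0.000, 86.600) km/h.
Velocity relative to ground = (-174.152, -267.148) + (0.000, 86.600) = (-174.152, -180.548) km/h.
Bearing = atan2(-174.15, -180.55) = 223.97° clockwise from north.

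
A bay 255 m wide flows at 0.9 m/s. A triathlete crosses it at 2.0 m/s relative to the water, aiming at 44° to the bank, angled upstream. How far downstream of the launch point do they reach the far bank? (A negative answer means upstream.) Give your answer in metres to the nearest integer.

Perpendicular speed = 1.389 m/s; crossing time = 255 / 1.389 = 183.543 s.
Net downstream speed = -0.539 m/s.
Drift = -0.539 × 183.543 = -98.871 m (upstream).

-99 m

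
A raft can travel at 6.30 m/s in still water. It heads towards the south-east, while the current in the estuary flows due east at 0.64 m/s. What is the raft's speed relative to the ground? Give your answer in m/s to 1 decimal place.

Taking east as x and north as y: velocity relative to the water = (4.455, -4.455) m/s; the water relative to ground = (0.640, 0.000) m/s.
Velocity relative to ground = (4.455, -4.455) + (0.640, 0.000) = (5.095, -4.455) m/s.
Speed = |(5.095, -4.455)| = 6.768 m/s.

6.8 m/s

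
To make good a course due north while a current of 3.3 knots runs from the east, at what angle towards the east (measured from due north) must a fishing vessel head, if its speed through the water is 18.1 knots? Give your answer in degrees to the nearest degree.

11°

The current pushes perpendicular to the desired track; the heading must have a component into the current equal to 3.3 knots: 18.1 sin θ = 3.3.
sin θ = 0.1823, so θ = 10.505°.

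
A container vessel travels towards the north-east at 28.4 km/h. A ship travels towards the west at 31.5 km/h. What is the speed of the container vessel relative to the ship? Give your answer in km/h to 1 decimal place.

Taking east as x and north as y: container vessel velocity = (20.082, 20.082) km/h; ship velocity = (-31.500, 0.000) km/h.
Velocity of container vessel relative to ship = (20.082, 20.082) − (-31.500, 0.000) = (51.582, 20.082) km/h.
Magnitude = |(51.582, 20.082)| = 55.353 km/h.

55.4 km/h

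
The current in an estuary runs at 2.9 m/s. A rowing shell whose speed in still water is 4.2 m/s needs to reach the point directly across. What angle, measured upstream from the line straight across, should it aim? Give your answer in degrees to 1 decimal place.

43.7°

To cancel the current, the upstream component of the rowing shell's velocity must equal the flow: 4.2 sin θ = 2.9.
sin θ = 2.9 / 4.2 = 0.6905.
θ = arcsin(0.6905) = 43.668°.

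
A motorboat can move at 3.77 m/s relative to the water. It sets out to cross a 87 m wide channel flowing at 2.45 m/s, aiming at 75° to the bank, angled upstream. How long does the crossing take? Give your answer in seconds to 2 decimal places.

23.89 s

The component of the motorboat's velocity perpendicular to the bank is 3.77 × sin 75° = 3.642 m/s.
The current is parallel to the bank, so it does not affect the crossing time.
Time = 87 / 3.642 = 23.891 s.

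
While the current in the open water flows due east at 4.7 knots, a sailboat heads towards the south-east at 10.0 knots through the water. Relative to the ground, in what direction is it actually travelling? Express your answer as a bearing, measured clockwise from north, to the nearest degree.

Taking east as x and north as y: velocity relative to the water = (7.071, -7.071) knots; the water relative to ground = (4.700, 0.000) knots.
Velocity relative to ground = (7.071, -7.071) + (4.700, 0.000) = (11.771, -7.071) knots.
Bearing = atan2(11.77, -7.07) = 120.99° clockwise from north.

121°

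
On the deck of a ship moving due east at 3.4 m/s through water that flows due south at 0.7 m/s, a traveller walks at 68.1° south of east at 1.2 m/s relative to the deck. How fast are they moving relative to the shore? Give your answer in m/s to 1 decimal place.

In east/north components (m/s): traveller relative to ship = (0.448, -1.113); ship relative to water = (3.400, 0.000); water relative to ground = (0.000, -0.700).
Sum = (3.848, -1.813) m/s.
Speed = |(3.848, -1.813)| = 4.254 m/s.

4.3 m/s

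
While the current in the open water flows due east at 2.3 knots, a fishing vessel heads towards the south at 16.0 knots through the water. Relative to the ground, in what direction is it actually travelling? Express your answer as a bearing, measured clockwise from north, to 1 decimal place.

171.8°

Taking east as x and north as y: velocity relative to the water = (0.000, -16.000) knots; the water relative to ground = (2.300, 0.000) knots.
Velocity relative to ground = (0.000, -16.000) + (2.300, 0.000) = (2.300, -16.000) knots.
Bearing = atan2(2.30, -16.00) = 171.82° clockwise from north.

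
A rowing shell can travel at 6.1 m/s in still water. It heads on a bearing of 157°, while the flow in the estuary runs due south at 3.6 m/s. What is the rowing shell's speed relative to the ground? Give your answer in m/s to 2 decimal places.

Taking east as x and north as y: velocity relative to the water = (2.383, -5.615) m/s; the water relative to ground = (0.000, -3.600) m/s.
Velocity relative to ground = (2.383, -5.615) + (0.000, -3.600) = (2.383, -9.215) m/s.
Speed = |(2.383, -9.215)| = 9.518 m/s.

9.52 m/s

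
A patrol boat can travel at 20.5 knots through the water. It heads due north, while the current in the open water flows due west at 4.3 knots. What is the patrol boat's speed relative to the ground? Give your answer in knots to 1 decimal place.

Taking east as x and north as y: velocity relative to the water = (0.000, 20.500) knots; the water relative to ground = (-4.300, 0.000) knots.
Velocity relative to ground = (0.000, 20.500) + (-4.300, 0.000) = (-4.300, 20.500) knots.
Speed = |(-4.300, 20.500)| = 20.946 knots.

20.9 knots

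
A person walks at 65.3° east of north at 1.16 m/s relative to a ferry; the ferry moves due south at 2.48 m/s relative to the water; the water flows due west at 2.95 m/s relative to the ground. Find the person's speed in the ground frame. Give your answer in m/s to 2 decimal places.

In east/north components (m/s): person relative to ferry = (1.054, 0.485); ferry relative to water = (0.000, -2.480); water relative to ground = (-2.950, 0.000).
Sum = (-1.896, -1.995) m/s.
Speed = |(-1.896, -1.995)| = 2.753 m/s.

2.75 m/s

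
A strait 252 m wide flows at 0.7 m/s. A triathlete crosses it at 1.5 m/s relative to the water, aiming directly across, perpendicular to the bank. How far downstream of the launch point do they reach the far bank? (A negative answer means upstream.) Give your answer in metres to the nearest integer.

Perpendicular speed = 1.500 m/s; crossing time = 252 / 1.500 = 168.000 s.
Net downstream speed = 0.700 m/s.
Drift = 0.700 × 168.000 = 117.600 m (downstream).

118 m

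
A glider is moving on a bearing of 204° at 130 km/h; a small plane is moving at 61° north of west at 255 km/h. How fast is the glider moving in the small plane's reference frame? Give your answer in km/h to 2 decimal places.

Taking east as x and north as y: glider velocity = (-52.876, -118.761) km/h; small plane velocity = (-123.626, 223.028) km/h.
Velocity of glider relative to small plane = (-52.876, -118.761) − (-123.626, 223.028) = (70.751, -341.789) km/h.
Magnitude = |(70.751, -341.789)| = 349.035 km/h.

349.03 km/h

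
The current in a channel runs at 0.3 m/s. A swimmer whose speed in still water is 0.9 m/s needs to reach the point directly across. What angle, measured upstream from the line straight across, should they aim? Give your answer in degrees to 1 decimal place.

To cancel the current, the upstream component of the swimmer's velocity must equal the flow: 0.9 sin θ = 0.3.
sin θ = 0.3 / 0.9 = 0.3333.
θ = arcsin(0.3333) = 19.471°.

19.5°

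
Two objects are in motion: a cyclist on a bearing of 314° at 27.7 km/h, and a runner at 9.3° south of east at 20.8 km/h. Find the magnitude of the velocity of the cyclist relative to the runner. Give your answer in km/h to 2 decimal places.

Taking east as x and north as y: cyclist velocity = (-19.926, 19.242) km/h; runner velocity = (20.527, -3.361) km/h.
Velocity of cyclist relative to runner = (-19.926, 19.242) − (20.527, -3.361) = (-40.452, 22.603) km/h.
Magnitude = |(-40.452, 22.603)| = 46.339 km/h.

46.34 km/h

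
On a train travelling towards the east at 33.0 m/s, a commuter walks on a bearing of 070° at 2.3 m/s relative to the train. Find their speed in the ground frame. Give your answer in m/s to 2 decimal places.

35.17 m/s

Taking east as x and north as y: train velocity = (33.000, 0.000) m/s; commuter velocity relative to train = (2.161, 0.787) m/s.
Velocity relative to ground = (33.000, 0.000) + (2.161, 0.787) = (35.161, 0.787) m/s.
Speed = |(35.161, 0.787)| = 35.170 m/s.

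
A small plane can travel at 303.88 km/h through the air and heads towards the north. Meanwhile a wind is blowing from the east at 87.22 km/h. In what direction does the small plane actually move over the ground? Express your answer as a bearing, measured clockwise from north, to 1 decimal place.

Taking east as x and north as y: velocity relative to the air = (0.000, 303.880) km/h; the air relative to ground = (-87.220, 0.000) km/h.
Velocity relative to ground = (0.000, 303.880) + (-87.220, 0.000) = (-87.220, 303.880) km/h.
Bearing = atan2(-87.22, 303.88) = 343.99° clockwise from north.

344.0°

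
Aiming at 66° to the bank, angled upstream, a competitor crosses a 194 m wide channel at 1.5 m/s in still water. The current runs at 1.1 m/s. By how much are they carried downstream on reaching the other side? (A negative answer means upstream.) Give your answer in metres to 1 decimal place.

Perpendicular speed = 1.370 m/s; crossing time = 194 / 1.370 = 141.573 s.
Net downstream speed = 0.490 m/s.
Drift = 0.490 × 141.573 = 69.356 m (downstream).

69.4 m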